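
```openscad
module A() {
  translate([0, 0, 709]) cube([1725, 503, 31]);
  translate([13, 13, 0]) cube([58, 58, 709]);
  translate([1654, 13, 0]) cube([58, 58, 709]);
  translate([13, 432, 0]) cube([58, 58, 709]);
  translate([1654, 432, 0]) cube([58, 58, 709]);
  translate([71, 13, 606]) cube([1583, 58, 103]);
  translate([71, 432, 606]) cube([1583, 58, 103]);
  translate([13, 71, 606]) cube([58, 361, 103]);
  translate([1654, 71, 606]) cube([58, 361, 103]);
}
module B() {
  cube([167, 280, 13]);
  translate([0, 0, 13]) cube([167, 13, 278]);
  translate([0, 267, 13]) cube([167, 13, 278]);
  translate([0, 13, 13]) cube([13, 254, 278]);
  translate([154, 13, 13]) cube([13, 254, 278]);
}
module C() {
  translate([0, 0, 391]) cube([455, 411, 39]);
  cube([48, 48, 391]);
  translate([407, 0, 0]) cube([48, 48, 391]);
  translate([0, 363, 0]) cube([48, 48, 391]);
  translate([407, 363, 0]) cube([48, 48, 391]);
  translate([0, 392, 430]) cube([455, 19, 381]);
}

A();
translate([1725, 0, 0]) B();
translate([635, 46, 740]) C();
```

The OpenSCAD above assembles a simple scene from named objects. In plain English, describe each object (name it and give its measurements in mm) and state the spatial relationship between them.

A is a table with a 1725×503 mm rectangular top, 31 mm thick, top surface at z = 740 mm, supported by four 58×58 mm square legs, each inset 13 mm from the nearest pair of top edges, running from the floor. Four apron rails, 58 mm thick and 103 mm tall, run between adjacent legs with their top edges flush with the underside of the top and their outer faces flush with the legs' outer faces.

B is an open-topped rectangular box: outside dimensions 167×280×291 mm, with a uniform wall and base thickness of 13 mm. The base is a full 167×280 slab on the floor; four walls sit on top of the base. The front and back walls (the −y and +y sides) span the full width; the two side walls fit between them.

C is a chair: 455×411 mm seat, 39 mm thick, top at z = 430 mm, on four 48 mm square corner legs flush with the seat edges. A 19 mm thick backrest slab spans the full seat width, extending 381 mm above the seat top, its back face flush with the seat's +y edge.

The open box is against the table's +x side, with their −y faces flush. The chair is on top of the table, centred.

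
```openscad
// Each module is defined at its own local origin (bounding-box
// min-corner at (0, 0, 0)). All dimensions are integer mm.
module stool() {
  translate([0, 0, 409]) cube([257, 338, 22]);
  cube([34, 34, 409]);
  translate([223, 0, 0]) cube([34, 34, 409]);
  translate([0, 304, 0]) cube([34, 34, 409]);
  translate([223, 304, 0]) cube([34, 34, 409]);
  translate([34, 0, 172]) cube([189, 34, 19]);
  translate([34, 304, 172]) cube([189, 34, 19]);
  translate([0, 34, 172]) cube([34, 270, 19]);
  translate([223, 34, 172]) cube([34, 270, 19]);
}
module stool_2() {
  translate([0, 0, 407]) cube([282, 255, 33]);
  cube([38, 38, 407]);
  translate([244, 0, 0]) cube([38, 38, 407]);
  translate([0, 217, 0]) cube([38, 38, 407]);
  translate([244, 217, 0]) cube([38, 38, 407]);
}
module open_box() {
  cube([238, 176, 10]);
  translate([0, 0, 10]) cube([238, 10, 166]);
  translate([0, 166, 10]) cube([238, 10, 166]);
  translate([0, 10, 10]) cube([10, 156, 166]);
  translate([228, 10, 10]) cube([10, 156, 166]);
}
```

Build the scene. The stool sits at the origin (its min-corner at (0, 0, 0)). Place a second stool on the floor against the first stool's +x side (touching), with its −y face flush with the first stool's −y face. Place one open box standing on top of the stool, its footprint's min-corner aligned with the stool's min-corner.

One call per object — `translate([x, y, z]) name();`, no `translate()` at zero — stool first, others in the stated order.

stool();
translate([257, 0, 0]) stool_2();
translate([0, 0, 431]) open_box();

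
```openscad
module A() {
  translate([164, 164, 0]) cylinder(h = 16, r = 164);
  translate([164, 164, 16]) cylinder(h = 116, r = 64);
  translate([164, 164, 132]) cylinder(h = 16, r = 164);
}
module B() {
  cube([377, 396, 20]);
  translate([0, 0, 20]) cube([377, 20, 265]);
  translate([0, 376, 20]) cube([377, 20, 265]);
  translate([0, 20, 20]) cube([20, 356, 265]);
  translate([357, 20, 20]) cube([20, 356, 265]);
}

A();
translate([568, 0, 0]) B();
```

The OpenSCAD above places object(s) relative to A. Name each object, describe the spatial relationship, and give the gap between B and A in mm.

The open box's nearest face is 240 mm from the spool's +x face.

A is a spool. B is an open box. The open box is on the floor beside the spool on its +x side. The gap between the open box and the spool is 240 mm.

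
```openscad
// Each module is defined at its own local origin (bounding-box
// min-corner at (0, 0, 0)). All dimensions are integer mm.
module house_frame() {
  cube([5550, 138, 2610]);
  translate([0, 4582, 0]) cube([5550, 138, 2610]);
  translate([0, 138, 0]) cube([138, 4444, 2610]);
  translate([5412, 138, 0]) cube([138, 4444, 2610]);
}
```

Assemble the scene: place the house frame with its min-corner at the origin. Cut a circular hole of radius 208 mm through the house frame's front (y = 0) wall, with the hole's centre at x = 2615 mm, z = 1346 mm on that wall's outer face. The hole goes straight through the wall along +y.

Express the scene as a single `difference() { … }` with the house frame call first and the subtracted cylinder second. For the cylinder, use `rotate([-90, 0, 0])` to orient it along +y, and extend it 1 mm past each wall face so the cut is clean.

difference() {
  house_frame();
  translate([2615, -1, 1346]) rotate([-90, 0, 0]) cylinder(h = 140, r = 208);
}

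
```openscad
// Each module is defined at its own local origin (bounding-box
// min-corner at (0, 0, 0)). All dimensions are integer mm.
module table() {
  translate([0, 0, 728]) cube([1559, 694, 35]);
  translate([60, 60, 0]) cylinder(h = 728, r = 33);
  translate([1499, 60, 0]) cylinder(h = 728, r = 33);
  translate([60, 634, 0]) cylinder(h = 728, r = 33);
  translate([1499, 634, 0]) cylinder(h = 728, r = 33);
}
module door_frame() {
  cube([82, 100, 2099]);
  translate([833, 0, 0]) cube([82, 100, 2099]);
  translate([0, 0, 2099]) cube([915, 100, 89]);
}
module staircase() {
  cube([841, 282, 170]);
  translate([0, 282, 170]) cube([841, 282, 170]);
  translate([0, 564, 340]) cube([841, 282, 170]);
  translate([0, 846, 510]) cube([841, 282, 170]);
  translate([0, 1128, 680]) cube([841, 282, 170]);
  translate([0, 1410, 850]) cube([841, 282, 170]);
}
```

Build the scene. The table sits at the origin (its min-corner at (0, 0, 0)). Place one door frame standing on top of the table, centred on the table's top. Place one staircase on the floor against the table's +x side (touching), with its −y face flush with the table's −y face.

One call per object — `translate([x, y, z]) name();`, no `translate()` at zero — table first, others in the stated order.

table();
translate([322, 297, 763]) door_frame();
translate([1559, 0, 0]) staircase();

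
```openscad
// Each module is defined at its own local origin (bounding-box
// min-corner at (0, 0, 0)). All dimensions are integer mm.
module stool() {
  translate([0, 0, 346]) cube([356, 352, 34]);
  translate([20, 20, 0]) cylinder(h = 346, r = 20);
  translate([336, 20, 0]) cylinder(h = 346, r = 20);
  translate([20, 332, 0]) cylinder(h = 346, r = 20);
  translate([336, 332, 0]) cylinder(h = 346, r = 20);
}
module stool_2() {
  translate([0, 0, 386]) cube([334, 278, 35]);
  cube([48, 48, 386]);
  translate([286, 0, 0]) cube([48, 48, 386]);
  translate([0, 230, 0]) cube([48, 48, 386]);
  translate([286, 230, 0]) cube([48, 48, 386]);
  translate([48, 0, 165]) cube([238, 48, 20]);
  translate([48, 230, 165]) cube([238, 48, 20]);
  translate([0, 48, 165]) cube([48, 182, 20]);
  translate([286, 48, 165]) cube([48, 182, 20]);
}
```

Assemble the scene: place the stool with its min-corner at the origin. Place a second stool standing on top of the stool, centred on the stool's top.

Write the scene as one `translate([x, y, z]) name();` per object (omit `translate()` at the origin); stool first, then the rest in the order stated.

stool();
translate([11, 37, 380]) stool_2();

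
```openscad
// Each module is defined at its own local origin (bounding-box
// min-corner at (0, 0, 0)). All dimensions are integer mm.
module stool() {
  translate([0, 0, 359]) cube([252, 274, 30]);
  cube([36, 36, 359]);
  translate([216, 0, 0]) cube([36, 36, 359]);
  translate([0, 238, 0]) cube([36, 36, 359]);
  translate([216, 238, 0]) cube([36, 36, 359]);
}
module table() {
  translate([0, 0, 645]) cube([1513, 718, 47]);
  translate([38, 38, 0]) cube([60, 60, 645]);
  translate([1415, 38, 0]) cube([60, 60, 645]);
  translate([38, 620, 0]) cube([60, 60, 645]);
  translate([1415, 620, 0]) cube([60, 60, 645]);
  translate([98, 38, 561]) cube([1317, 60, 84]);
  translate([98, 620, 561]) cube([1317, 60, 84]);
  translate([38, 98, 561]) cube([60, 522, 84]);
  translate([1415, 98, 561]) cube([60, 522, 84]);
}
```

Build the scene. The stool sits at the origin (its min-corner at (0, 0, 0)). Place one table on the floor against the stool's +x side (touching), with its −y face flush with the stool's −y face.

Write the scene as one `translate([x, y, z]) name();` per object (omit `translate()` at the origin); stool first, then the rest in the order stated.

stool();
translate([252, 0, 0]) table();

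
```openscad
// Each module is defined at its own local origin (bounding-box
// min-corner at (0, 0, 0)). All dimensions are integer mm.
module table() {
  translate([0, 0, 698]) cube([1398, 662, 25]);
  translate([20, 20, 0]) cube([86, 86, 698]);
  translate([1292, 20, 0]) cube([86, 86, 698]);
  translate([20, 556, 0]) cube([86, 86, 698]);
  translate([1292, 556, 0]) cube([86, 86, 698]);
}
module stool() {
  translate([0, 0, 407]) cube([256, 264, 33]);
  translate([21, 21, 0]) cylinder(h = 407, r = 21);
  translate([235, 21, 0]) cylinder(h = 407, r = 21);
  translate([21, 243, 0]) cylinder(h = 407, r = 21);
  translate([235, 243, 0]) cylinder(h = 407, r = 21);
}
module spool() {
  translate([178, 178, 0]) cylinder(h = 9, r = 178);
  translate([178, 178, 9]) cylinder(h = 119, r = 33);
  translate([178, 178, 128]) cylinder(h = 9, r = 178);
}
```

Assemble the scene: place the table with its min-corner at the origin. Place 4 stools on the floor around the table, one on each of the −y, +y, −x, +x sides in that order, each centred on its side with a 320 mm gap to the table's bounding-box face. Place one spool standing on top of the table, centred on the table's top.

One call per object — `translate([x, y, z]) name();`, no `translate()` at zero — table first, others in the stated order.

table();
translate([571, -584, 0]) stool();
translate([571, 982, 0]) stool();
translate([-576, 199, 0]) stool();
translate([1718, 199, 0]) stool();
translate([521, 153, 723]) spool();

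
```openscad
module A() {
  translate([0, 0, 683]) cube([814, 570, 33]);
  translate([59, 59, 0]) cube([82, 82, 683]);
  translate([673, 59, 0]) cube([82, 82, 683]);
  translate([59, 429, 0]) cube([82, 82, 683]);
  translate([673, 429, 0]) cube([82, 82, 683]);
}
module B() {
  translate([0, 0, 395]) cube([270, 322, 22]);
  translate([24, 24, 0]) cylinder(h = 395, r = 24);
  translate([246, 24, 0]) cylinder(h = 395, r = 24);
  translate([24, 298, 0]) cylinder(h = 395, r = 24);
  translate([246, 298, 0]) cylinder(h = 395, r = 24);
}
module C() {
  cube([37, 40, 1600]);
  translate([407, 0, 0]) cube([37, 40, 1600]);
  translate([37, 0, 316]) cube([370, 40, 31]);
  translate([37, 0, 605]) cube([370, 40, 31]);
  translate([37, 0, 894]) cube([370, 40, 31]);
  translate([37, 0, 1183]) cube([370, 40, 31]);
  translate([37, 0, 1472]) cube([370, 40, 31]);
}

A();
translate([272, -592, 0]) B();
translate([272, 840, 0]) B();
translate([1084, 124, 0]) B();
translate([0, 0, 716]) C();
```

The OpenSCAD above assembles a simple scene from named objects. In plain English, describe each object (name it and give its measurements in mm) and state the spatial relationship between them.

A is a table: top 814 mm (x) × 570 mm (y), 33 mm thick, upper face at z = 716 mm, on four 82×82 mm square legs, each inset 59 mm from the nearest pair of top edges, running from z = 0 to the bottom of the top.

B is a simple wooden stool: a rectangular seat 270 mm (x) by 322 mm (y), 22 mm thick, top face at z = 417 mm, on four round legs, each 48 mm in diameter. The legs rest on z = 0, each leg's axis is inset half a diameter from the nearest pair of seat edges (so the leg's bounding box is flush with the corner).

C is a wooden ladder with two side rails of 37×40 mm section and 1600 mm height, set 444 mm apart overall. Between them run 5 rectangular rungs (40 mm deep, 31 mm thick), front faces flush with the rails' −y face. The bottom of the first rung is 316 mm above the floor and each subsequent rung is 289 mm higher than the one below.

Three stools sit around the table at the −y, +y, +x sides. The ladder is on top of the table.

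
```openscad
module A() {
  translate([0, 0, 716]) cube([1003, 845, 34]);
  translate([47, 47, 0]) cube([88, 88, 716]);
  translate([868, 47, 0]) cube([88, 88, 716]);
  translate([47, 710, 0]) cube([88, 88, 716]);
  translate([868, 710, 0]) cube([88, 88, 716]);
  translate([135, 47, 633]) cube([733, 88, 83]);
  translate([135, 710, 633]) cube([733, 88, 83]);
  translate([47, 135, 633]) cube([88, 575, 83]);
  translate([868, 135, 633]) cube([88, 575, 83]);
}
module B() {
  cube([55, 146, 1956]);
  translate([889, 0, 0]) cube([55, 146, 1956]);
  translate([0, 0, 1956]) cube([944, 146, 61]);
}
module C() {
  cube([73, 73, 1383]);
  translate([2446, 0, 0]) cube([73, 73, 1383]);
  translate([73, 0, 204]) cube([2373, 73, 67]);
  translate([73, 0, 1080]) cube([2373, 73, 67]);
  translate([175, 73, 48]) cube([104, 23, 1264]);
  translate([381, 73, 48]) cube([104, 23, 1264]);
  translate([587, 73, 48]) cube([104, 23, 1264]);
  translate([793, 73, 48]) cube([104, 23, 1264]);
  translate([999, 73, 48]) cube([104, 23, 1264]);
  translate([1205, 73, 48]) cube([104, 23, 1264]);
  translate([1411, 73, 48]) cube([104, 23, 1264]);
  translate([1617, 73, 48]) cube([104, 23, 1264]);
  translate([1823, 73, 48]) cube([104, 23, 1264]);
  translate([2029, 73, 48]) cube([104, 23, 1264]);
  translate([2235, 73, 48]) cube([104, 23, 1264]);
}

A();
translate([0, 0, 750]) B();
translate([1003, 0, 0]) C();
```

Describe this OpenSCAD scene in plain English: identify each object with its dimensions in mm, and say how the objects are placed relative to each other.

A is a table: top 1003 mm (x) × 845 mm (y), 34 mm thick, upper face at z = 750 mm, on four 88×88 mm square legs, each inset 47 mm from the nearest pair of top edges, running from z = 0 to the bottom of the top. Four apron rails, 88 mm thick and 83 mm tall, run between adjacent legs with their top edges flush with the underside of the top and their outer faces flush with the legs' outer faces.

B is a door frame. The clear opening is 834 mm wide and 1956 mm high. Two 55 mm wide jambs, 146 mm deep, stand either side of the opening from the floor to the top of the opening. A 61 mm thick head sits across the top of both jambs, spanning the full outside width of the frame.

C is a fence section. Two 73×73 mm posts, 1383 mm tall, stand on the floor with a clear span of 2373 mm between their inner faces. Two horizontal rails of 73×67 mm section span the gap between the posts with their undersides at z = 204 mm and z = 1080 mm, flush with the posts' −y face. 11 pickets, each 104 mm wide, 23 mm thick and 1264 mm tall, are fixed to the +y face of the rails with their bottoms at z = 48 mm, evenly spaced across the span with equal gaps (rounded down to the nearest mm) at the −x end and between each pair — any rounding remainder accumulates at the +x end.

The door frame is on top of the table. The fence section is against the table's +x side, with their −y faces flush.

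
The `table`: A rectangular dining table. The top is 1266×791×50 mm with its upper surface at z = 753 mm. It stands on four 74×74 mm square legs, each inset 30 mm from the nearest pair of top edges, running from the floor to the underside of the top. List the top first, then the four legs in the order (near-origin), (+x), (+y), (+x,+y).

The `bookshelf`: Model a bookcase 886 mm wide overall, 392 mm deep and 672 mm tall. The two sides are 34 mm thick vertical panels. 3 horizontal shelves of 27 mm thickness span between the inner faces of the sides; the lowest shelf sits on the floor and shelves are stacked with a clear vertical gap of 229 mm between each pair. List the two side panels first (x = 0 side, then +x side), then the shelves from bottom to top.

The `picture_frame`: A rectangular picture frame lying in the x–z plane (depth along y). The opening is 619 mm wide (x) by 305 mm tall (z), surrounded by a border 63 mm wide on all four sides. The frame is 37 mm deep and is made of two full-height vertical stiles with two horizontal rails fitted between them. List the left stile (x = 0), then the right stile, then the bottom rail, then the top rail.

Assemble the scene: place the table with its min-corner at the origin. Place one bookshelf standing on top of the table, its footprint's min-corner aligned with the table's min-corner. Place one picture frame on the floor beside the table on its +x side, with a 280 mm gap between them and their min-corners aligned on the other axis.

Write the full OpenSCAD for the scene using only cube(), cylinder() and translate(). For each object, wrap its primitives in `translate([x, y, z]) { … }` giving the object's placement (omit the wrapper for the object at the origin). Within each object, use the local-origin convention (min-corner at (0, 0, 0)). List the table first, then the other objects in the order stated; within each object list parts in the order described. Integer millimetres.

translate([0, 0, 703]) cube([1266, 791, 50]);
translate([30, 30, 0]) cube([74, 74, 703]);
translate([1162, 30, 0]) cube([74, 74, 703]);
translate([30, 687, 0]) cube([74, 74, 703]);
translate([1162, 687, 0]) cube([74, 74, 703]);
translate([0, 0, 753]) {
  cube([34, 392, 672]);
  translate([852, 0, 0]) cube([34, 392, 672]);
  translate([34, 0, 0]) cube([818, 392, 27]);
  translate([34, 0, 256]) cube([818, 392, 27]);
  translate([34, 0, 512]) cube([818, 392, 27]);
}
translate([1546, 0, 0]) {
  cube([63, 37, 431]);
  translate([682, 0, 0]) cube([63, 37, 431]);
  translate([63, 0, 0]) cube([619, 37, 63]);
  translate([63, 0, 368]) cube([619, 37, 63]);
}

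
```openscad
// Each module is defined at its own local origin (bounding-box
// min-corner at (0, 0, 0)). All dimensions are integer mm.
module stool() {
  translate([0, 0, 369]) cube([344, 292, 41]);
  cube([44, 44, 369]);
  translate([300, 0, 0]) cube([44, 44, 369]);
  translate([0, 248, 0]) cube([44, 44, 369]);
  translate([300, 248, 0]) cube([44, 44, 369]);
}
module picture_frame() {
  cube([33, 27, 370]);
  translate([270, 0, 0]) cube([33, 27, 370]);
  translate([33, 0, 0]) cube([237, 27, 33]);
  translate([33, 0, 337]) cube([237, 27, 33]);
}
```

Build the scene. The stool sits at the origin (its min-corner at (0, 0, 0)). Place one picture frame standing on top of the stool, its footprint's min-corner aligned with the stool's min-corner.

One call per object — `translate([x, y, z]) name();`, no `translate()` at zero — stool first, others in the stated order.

stool();
translate([0, 0, 410]) picture_frame();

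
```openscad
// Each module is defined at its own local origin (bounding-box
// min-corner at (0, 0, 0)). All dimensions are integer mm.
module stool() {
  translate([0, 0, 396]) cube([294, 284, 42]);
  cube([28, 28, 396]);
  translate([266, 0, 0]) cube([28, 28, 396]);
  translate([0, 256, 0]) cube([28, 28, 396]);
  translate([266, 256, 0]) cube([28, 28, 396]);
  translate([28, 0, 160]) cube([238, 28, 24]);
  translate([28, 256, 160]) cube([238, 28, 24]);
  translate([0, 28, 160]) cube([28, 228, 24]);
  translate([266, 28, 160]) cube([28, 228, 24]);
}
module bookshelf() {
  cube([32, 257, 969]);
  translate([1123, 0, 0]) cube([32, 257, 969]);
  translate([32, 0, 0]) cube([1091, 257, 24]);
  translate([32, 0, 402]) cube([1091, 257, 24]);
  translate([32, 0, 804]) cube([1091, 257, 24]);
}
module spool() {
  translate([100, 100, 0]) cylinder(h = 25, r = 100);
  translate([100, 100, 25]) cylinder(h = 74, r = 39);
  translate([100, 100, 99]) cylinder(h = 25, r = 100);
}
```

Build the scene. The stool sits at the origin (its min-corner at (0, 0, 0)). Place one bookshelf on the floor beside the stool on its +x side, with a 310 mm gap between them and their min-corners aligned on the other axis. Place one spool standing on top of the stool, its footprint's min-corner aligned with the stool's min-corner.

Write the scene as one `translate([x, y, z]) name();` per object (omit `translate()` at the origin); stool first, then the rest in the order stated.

stool();
translate([604, 0, 0]) bookshelf();
translate([0, 0, 438]) spool();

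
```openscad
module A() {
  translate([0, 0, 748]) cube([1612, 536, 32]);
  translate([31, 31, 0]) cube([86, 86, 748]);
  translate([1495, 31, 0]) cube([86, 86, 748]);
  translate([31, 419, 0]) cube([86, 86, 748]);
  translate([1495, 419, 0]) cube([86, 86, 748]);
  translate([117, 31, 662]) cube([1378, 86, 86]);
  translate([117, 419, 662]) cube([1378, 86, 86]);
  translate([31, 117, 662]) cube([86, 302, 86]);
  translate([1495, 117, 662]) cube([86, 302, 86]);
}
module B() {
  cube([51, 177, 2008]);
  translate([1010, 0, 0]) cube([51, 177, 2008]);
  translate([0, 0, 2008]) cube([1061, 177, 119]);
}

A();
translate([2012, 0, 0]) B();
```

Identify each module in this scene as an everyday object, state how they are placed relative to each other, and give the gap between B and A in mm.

A is a table. B is a door frame. The door frame is on the floor beside the table on its +x side. The gap between the door frame and the table is 400 mm.

The door frame's nearest face is 400 mm from the table's +x face.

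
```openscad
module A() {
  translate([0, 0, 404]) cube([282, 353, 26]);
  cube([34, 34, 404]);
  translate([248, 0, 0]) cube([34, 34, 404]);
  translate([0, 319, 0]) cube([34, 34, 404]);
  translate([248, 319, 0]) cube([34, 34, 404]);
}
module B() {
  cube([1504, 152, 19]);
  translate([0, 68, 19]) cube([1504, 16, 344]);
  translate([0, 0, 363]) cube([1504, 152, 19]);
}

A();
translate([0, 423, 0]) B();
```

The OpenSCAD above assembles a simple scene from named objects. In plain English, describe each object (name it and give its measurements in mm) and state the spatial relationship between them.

A is a simple wooden stool: a rectangular seat 282 mm (x) by 353 mm (y), 26 mm thick, top face at z = 430 mm, on four square legs, each 34×34 mm in cross-section. The legs rest on z = 0, each flush with a corner of the seat.

B is an I-beam lying along x, 1504 mm long. Overall section height 382 mm. Two flanges 152 mm wide (y) and 19 mm thick, one on the floor and one at the top; a web 16 mm thick runs between them, centred on the flange width.

The I-beam is on the floor beside the stool on its +y side.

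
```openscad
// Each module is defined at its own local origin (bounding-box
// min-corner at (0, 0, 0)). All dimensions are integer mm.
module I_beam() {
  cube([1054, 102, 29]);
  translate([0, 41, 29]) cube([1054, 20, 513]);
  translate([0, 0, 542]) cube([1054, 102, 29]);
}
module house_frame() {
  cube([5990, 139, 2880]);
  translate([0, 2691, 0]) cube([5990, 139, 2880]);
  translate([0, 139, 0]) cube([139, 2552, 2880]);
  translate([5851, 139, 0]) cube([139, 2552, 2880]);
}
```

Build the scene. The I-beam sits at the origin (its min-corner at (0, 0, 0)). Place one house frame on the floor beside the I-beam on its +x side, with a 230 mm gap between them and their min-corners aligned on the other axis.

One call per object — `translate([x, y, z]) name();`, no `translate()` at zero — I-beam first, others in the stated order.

I_beam();
translate([1284, 0, 0]) house_frame();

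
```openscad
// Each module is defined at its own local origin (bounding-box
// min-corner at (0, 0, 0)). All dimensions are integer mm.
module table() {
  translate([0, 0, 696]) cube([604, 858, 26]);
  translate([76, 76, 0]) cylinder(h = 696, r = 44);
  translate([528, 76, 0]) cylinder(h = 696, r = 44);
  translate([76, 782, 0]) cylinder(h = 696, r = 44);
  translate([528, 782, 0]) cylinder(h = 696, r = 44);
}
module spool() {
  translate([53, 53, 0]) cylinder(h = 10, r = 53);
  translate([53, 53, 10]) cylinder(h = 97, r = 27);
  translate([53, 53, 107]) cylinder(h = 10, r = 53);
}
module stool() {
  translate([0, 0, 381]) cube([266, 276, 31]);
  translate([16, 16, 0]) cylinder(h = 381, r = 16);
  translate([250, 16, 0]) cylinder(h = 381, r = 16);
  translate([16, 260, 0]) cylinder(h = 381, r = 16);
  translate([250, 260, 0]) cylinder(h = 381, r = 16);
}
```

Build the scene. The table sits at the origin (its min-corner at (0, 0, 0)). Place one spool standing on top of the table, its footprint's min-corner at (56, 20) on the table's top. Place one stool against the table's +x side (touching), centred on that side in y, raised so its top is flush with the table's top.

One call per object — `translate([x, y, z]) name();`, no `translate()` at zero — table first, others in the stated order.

table();
translate([56, 20, 722]) spool();
translate([604, 291, 310]) stool();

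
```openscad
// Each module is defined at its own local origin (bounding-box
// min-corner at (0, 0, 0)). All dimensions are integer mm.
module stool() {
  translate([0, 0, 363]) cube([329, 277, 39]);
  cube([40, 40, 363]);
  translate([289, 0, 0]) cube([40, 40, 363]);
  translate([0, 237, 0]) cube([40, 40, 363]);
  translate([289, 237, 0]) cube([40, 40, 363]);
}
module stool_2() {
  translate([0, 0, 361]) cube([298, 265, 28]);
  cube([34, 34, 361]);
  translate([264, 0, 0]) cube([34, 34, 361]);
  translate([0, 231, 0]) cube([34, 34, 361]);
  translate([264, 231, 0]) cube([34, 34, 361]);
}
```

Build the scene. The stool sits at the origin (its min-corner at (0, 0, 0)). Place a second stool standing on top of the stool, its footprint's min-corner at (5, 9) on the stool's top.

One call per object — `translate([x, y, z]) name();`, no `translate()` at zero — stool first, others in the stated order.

stool();
translate([5, 9, 402]) stool_2();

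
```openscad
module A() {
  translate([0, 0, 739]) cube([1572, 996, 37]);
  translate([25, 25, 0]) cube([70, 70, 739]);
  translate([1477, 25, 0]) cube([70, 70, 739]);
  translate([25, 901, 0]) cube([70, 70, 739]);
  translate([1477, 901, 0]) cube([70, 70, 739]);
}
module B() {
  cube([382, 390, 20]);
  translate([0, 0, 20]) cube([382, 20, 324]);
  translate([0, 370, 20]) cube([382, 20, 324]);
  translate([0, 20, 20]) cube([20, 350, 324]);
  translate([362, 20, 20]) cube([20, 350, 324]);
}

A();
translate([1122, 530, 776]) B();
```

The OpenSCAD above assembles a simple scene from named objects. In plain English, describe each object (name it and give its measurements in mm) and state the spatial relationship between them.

A is a table: top 1572 mm (x) × 996 mm (y), 37 mm thick, upper face at z = 776 mm, on four 70×70 mm square legs, each inset 25 mm from the nearest pair of top edges, running from z = 0 to the bottom of the top.

B is an open-topped rectangular box: outside dimensions 382×390×344 mm, with a uniform wall and base thickness of 20 mm. The base is a full 382×390 slab on the floor; four walls sit on top of the base. The front and back walls (the −y and +y sides) span the full width; the two side walls fit between them.

The open box is on top of the table.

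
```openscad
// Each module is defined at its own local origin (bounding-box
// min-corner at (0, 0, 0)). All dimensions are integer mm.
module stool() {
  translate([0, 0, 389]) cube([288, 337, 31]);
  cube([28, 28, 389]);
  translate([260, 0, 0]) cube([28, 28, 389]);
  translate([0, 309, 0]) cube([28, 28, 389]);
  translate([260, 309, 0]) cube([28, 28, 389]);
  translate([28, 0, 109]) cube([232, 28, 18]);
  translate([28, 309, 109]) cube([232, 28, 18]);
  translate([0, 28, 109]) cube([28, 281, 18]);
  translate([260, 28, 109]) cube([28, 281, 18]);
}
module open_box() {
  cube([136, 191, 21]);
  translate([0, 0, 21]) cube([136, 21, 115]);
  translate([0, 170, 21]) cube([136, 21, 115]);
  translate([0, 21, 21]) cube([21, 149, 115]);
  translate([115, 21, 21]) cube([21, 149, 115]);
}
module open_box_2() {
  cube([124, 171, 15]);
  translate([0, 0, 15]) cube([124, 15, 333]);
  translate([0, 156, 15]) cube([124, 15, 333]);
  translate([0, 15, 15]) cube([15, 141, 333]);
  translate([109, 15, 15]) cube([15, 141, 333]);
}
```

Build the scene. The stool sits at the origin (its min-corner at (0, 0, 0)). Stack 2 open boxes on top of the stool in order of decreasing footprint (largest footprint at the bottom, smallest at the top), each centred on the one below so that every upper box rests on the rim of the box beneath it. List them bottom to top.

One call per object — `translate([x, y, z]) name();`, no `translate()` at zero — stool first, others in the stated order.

stool();
translate([76, 73, 420]) open_box();
translate([82, 83, 556]) open_box_2();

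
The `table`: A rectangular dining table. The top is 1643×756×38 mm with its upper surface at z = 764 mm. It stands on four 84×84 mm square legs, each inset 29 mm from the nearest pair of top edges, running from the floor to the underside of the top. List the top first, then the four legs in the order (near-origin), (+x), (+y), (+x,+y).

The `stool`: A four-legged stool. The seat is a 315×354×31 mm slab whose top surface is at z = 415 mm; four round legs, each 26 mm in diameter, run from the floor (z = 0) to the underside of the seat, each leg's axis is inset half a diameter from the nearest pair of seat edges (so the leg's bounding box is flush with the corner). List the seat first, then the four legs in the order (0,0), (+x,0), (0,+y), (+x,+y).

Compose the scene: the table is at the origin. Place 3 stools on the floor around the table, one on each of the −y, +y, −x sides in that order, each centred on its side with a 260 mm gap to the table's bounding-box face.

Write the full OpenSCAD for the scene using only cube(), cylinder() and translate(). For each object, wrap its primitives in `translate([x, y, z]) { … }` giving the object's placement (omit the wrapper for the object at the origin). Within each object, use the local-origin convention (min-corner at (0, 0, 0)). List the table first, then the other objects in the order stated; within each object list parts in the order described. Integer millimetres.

translate([0, 0, 726]) cube([1643, 756, 38]);
translate([29, 29, 0]) cube([84, 84, 726]);
translate([1530, 29, 0]) cube([84, 84, 726]);
translate([29, 643, 0]) cube([84, 84, 726]);
translate([1530, 643, 0]) cube([84, 84, 726]);
translate([664, -614, 0]) {
  translate([0, 0, 384]) cube([315, 354, 31]);
  translate([13, 13, 0]) cylinder(h = 384, r = 13);
  translate([302, 13, 0]) cylinder(h = 384, r = 13);
  translate([13, 341, 0]) cylinder(h = 384, r = 13);
  translate([302, 341, 0]) cylinder(h = 384, r = 13);
}
translate([664, 1016, 0]) {
  translate([0, 0, 384]) cube([315, 354, 31]);
  translate([13, 13, 0]) cylinder(h = 384, r = 13);
  translate([302, 13, 0]) cylinder(h = 384, r = 13);
  translate([13, 341, 0]) cylinder(h = 384, r = 13);
  translate([302, 341, 0]) cylinder(h = 384, r = 13);
}
translate([-575, 201, 0]) {
  translate([0, 0, 384]) cube([315, 354, 31]);
  translate([13, 13, 0]) cylinder(h = 384, r = 13);
  translate([302, 13, 0]) cylinder(h = 384, r = 13);
  translate([13, 341, 0]) cylinder(h = 384, r = 13);
  translate([302, 341, 0]) cylinder(h = 384, r = 13);
}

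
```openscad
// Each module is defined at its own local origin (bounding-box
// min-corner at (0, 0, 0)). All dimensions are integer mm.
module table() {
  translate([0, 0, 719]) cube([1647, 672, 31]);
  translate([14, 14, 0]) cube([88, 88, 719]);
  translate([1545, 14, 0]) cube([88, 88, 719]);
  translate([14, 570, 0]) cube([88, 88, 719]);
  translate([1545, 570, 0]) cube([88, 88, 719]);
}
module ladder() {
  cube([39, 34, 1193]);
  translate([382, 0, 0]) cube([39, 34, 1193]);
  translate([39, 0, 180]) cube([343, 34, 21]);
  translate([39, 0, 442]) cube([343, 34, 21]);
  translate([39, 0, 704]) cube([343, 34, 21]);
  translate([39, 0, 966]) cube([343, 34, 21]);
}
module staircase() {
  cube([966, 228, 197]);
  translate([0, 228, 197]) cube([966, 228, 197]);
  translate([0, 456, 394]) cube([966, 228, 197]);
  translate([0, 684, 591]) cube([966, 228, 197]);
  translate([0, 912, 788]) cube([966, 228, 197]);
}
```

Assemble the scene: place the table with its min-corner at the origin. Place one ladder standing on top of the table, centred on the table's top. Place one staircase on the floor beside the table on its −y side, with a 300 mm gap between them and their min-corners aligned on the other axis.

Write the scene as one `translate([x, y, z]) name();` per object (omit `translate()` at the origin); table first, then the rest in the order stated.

table();
translate([613, 319, 750]) ladder();
translate([0, -1440, 0]) staircase();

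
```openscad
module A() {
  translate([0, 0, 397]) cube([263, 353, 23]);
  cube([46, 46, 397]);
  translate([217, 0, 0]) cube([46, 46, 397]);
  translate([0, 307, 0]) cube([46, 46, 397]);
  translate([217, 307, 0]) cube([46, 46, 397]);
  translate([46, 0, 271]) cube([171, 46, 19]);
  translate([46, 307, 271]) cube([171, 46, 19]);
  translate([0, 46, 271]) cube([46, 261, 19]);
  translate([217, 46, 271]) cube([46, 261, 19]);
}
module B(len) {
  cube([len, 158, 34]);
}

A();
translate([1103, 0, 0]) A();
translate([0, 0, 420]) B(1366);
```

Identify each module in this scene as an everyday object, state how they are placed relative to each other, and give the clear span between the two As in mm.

A is a stool. B is a beam. A beam spans the tops of two stools. The clear span between the two stools is 840 mm.

Second stool starts at x = 1103; first ends at x = 263; clear span = 1103 − 263 = 840 mm.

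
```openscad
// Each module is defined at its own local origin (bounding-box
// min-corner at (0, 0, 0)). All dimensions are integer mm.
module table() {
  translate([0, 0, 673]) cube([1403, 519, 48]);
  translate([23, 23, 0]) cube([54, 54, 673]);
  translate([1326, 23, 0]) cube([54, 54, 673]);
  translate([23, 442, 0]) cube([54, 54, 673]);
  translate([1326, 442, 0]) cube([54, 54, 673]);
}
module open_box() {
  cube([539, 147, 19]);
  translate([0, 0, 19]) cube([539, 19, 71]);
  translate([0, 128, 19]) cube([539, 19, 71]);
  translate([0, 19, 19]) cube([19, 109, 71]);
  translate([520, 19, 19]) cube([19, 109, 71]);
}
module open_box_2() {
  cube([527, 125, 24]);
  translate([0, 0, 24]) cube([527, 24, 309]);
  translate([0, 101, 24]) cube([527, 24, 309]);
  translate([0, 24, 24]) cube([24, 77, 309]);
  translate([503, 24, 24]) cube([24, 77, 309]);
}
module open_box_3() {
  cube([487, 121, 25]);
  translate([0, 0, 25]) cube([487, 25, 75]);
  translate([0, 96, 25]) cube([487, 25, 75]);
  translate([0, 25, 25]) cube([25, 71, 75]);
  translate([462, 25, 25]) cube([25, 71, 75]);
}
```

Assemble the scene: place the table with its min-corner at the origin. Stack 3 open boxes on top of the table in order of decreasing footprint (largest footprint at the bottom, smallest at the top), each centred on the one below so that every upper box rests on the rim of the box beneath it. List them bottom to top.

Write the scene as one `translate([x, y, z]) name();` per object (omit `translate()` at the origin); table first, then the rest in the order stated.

table();
translate([432, 186, 721]) open_box();
translate([438, 197, 811]) open_box_2();
translate([458, 199, 1144]) open_box_3();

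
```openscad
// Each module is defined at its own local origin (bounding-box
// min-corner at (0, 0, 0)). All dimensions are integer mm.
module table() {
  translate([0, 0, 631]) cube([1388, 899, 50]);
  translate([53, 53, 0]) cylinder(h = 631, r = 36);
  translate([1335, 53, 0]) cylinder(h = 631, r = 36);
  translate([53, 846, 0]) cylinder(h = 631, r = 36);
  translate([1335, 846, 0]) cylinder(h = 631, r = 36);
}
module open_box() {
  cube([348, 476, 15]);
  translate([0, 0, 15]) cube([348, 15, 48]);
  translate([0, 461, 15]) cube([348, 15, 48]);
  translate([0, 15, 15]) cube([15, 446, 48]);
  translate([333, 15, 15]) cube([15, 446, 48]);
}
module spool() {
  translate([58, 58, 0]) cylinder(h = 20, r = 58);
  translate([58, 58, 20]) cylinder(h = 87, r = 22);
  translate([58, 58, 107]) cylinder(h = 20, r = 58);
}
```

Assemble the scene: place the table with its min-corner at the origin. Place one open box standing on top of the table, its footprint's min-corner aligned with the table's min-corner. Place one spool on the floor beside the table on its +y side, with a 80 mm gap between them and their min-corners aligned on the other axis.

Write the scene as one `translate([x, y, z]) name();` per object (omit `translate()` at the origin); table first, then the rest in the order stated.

table();
translate([0, 0, 681]) open_box();
translate([0, 979, 0]) spool();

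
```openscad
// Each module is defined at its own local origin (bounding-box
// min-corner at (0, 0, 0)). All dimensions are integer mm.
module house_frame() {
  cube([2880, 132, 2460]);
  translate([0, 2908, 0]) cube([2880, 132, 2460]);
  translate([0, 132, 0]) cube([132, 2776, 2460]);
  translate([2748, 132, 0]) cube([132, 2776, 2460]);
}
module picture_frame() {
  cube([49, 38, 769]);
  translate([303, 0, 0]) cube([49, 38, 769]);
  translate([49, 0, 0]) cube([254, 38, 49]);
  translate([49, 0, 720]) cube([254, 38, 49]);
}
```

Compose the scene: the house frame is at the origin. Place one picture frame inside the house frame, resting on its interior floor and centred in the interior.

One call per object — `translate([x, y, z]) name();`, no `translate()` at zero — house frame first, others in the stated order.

house_frame();
translate([1264, 1501, 0]) picture_frame();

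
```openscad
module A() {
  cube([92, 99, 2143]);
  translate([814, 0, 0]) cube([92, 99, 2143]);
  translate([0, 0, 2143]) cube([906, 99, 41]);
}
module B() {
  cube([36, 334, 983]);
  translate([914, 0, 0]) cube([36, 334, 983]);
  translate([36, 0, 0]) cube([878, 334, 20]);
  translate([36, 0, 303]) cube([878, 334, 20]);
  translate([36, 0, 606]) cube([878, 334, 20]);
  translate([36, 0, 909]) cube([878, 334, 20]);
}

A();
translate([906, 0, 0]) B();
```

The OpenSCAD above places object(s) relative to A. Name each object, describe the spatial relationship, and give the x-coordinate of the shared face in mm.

A is a door frame. B is a bookshelf. The bookshelf is against the door frame's +x side, with their −y faces flush. The x-coordinate of the shared face is 906 mm.

The door frame's +x face and the bookshelf's −x face are both at x = 906 mm.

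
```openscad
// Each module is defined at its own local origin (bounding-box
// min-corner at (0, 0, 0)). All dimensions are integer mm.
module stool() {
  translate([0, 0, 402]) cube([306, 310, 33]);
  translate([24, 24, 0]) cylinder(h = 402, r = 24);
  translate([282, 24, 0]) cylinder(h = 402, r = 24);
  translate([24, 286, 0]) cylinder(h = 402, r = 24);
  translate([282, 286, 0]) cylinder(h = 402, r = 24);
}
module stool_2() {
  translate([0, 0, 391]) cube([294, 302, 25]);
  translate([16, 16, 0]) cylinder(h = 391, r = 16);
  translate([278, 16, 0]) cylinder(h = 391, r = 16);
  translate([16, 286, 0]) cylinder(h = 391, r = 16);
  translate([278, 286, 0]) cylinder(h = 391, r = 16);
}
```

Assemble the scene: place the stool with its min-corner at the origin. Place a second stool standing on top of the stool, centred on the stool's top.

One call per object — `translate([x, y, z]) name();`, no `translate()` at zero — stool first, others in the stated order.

stool();
translate([6, 4, 435]) stool_2();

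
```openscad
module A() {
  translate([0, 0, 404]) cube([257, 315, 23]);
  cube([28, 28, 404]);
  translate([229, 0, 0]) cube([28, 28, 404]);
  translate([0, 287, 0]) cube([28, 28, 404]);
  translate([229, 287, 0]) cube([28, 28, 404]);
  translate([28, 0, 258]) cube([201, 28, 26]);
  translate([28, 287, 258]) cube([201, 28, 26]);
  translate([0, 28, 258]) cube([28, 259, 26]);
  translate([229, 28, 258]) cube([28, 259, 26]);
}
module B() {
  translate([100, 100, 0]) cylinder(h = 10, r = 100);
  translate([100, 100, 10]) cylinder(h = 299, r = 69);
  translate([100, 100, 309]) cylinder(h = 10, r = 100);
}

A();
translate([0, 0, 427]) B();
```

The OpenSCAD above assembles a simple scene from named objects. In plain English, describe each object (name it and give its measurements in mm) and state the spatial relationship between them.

A is a four-legged stool. The seat is 257×315 mm, 23 mm thick, top at z = 427 mm. It stands on four square legs, each 28×28 mm in cross-section, from z = 0 to the seat underside, each flush with a corner of the seat. Four stretchers, 28 mm wide and 26 mm tall, connect adjacent legs with their undersides at z = 258 mm, each running between the inner faces of the legs it joins and aligned with the legs' outer faces on the other axis.

B is a spool: two coaxial disc flanges of radius 100 mm and thickness 10 mm, joined by a core cylinder of radius 69 mm and height 299 mm. The lower flange rests on z = 0 and the three cylinders share a vertical axis.

The spool is on top of the stool.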